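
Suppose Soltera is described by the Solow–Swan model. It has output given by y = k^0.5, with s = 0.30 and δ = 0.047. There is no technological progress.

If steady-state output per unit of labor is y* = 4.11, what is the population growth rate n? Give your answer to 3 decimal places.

n ≈ 0.026

In steady state, investment equals break-even investment: s·k^α = (n + δ)·k.
Since y* = [s/(n + δ)]^(α/(1−α)), we have s/(n + δ) = (y*)^((1−α)/α) = 4.11^1 = 4.1100.
Therefore n + δ = s / 4.1100 = 0.30 / 4.1100 = 0.0730, so n = 0.0730 − 0.047 = 0.0260.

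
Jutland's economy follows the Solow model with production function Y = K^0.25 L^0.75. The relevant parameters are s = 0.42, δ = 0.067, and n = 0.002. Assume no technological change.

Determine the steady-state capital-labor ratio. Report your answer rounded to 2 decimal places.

At the steady state, Δk = 0, so s·k^α = (n + δ)·k.
Dividing both sides by k: k^(1−α) = s / (n + δ).
k^0.75 = 0.42 / (0.002 + 0.067) = 0.42 / 0.069 = 6.0870
k* = 6.0870^(1/0.75) ≈ 11.1140

k* ≈ 11.11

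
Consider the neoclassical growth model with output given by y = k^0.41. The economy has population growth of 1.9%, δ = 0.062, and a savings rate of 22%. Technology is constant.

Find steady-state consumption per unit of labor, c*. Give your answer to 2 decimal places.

Steady state requires s·f(k) = (n + δ)·k, i.e. s·k^α = (n + δ)·k.
Rearranging, k^(1−α) = s / (n + δ).
k^0.59 = 0.22 / (0.019 + 0.062) = 0.22 / 0.081 = 2.7160
k* = 2.7160^(1/0.59) ≈ 5.4384
y* = (k*)^α = 5.4384^0.41 ≈ 2.0024
c* = (1 − s)·y* = (1 − 0.22) × 2.0024 ≈ 1.5619

c* = 1.56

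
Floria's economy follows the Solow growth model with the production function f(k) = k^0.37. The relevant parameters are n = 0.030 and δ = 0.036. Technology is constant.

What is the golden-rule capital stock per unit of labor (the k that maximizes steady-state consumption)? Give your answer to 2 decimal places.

The golden rule sets f'(k) = n + δ, i.e. α·k^(α−1) = n + δ.
So k^(1−α) = α / (n + δ) = 0.37 / 0.066 = 5.6061.
k_gold = 5.6061^(1/0.63) ≈ 15.4295

k_gold ≈ 15.43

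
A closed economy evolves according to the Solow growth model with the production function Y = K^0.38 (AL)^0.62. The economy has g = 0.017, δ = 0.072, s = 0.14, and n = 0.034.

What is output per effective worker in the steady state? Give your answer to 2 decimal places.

y* = 1.08

In steady state, investment equals break-even investment: s·k^α = (n + g + δ)·k.
Dividing both sides by k: k^(1−α) = s / (n + g + δ).
k^0.62 = 0.14 / (0.034 + 0.017 + 0.072) = 0.14 / 0.123 = 1.1382
k* = 1.1382^(1/0.62) ≈ 1.2322
y* = (k*)^α = 1.2322^0.38 ≈ 1.0826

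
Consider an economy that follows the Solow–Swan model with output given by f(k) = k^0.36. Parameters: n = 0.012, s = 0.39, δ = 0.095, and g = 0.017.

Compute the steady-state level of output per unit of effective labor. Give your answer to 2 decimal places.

y* ≈ 1.91

Steady state requires s·f(k) = (n + g + δ)·k, i.e. s·k^α = (n + g + δ)·k.
Rearranging, k^(1−α) = s / (n + g + δ).
k^0.64 = 0.39 / (0.012 + 0.017 + 0.095) = 0.39 / 0.124 = 3.1452
k* = 3.1452^(1/0.64) ≈ 5.9920
y* = (k*)^α = 5.9920^0.36 ≈ 1.9051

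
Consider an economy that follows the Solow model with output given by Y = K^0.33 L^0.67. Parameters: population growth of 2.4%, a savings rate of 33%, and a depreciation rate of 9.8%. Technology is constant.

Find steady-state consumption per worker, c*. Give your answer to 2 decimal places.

Steady state requires s·f(k) = (n + δ)·k, i.e. s·k^α = (n + δ)·k.
Rearranging, k^(1−α) = s / (n + δ).
k^0.67 = 0.33 / (0.024 + 0.098) = 0.33 / 0.122 = 2.7049
k* = 2.7049^(1/0.67) ≈ 4.4157
y* = (k*)^α = 4.4157^0.33 ≈ 1.6325
c* = (1 − s)·y* = (1 − 0.33) × 1.6325 ≈ 1.0938

c* = 1.09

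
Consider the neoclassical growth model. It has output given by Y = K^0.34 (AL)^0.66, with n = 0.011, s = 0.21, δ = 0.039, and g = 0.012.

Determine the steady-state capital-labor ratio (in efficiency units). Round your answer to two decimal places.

k* = 6.35

At the steady state, Δk = 0, so s·k^α = (n + g + δ)·k.
Rearranging, k^(1−α) = s / (n + g + δ).
k^0.66 = 0.21 / (0.011 + 0.012 + 0.039) = 0.21 / 0.062 = 3.3871
k* = 3.3871^(1/0.66) ≈ 6.3499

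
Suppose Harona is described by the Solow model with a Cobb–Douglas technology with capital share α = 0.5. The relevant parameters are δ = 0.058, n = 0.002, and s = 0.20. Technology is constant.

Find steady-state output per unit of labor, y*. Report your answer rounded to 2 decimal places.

y* = 3.33

In steady state, investment equals break-even investment: s·k^α = (n + δ)·k.
Dividing both sides by k: k^(1−α) = s / (n + δ).
k^0.5 = 0.20 / (0.002 + 0.058) = 0.20 / 0.060 = 3.3333
k* = 3.3333^(1/0.5) ≈ 11.1109
y* = (k*)^α = 11.1109^0.5 ≈ 3.3333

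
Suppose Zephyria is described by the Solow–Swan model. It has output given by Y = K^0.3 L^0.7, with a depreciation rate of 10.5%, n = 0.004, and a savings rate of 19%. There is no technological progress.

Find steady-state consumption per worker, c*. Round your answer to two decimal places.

In steady state, investment equals break-even investment: s·k^α = (n + δ)·k.
Dividing both sides by k: k^(1−α) = s / (n + δ).
k^0.7 = 0.19 / (0.004 + 0.105) = 0.19 / 0.109 = 1.7431
k* = 1.7431^(1/0.7) ≈ 2.2118
y* = (k*)^α = 2.2118^0.3 ≈ 1.2689
c* = (1 − s)·y* = (1 − 0.19) × 1.2689 ≈ 1.0278

c* ≈ 1.03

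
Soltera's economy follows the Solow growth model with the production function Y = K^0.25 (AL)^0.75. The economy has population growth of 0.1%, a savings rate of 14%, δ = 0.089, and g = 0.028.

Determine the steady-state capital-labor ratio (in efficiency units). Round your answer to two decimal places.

Steady state requires s·f(k) = (n + g + δ)·k, i.e. s·k^α = (n + g + δ)·k.
Rearranging, k^(1−α) = s / (n + g + δ).
k^0.75 = 0.14 / (0.001 + 0.028 + 0.089) = 0.14 / 0.118 = 1.1864
k* = 1.1864^(1/0.75) ≈ 1.2560

k* ≈ 1.26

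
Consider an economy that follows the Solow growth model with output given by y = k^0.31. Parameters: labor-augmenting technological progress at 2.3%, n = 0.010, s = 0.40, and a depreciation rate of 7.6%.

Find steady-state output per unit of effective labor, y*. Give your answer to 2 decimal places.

At the steady state, Δk = 0, so s·k^α = (n + g + δ)·k.
Rearranging, k^(1−α) = s / (n + g + δ).
k^0.69 = 0.40 / (0.010 + 0.023 + 0.076) = 0.40 / 0.109 = 3.6697
k* = 3.6697^(1/0.69) ≈ 6.5812
y* = (k*)^α = 6.5812^0.31 ≈ 1.7934

y* ≈ 1.79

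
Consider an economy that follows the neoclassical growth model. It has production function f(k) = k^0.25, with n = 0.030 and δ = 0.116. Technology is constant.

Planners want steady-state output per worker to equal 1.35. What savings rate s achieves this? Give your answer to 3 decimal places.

s ≈ 0.359

At the steady state, Δk = 0, so s·k^α = (n + δ)·k.
Since y* = [s/(n + δ)]^(α/(1−α)), we have s/(n + δ) = (y*)^((1−α)/α) = 1.35^3 = 2.4604.
Therefore s = 2.4604 × (n + δ) = 2.4604 × 0.146 = 0.3592.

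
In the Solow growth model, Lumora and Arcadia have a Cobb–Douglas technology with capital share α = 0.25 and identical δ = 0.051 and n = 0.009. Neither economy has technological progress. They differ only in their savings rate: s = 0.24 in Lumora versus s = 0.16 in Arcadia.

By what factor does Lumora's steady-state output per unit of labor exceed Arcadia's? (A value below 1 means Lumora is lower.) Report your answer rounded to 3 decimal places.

ratio ≈ 1.145

Steady-state y* = [s/(n + δ)]^(α/(1−α)), so the ratio is [ (s_L/(n + δ)_L) / (s_A/(n + δ)_A) ]^0.3333.
s_L/(n + δ)_L = 0.24/0.060 = 4.0000; s_A/(n + δ)_A = 0.16/0.060 = 2.6667.
Ratio = (4.0000/2.6667)^0.3333 = 1.5000^0.3333 ≈ 1.1447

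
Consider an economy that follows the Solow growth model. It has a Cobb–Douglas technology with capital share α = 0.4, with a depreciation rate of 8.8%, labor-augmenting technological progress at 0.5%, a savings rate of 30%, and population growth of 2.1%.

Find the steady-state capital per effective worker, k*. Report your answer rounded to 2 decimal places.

In steady state, investment equals break-even investment: s·k^α = (n + g + δ)·k.
Rearranging, k^(1−α) = s / (n + g + δ).
k^0.6 = 0.30 / (0.021 + 0.005 + 0.088) = 0.30 / 0.114 = 2.6316
k* = 2.6316^(1/0.6) ≈ 5.0161

k* ≈ 5.02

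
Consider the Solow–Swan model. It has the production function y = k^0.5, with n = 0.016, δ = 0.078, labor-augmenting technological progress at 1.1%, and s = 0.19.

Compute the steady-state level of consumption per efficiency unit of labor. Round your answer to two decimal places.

In steady state, investment equals break-even investment: s·k^α = (n + g + δ)·k.
Dividing both sides by k: k^(1−α) = s / (n + g + δ).
k^0.5 = 0.19 / (0.016 + 0.011 + 0.078) = 0.19 / 0.105 = 1.8095
k* = 1.8095^(1/0.5) ≈ 3.2743
y* = (k*)^α = 3.2743^0.5 ≈ 1.8095
c* = (1 − s)·y* = (1 − 0.19) × 1.8095 ≈ 1.4657

c* ≈ 1.47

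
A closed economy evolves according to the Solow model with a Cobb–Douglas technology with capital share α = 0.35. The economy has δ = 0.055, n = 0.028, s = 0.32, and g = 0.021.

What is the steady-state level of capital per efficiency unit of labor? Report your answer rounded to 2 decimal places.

At the steady state, Δk = 0, so s·k^α = (n + g + δ)·k.
Dividing both sides by k: k^(1−α) = s / (n + g + δ).
k^0.65 = 0.32 / (0.028 + 0.021 + 0.055) = 0.32 / 0.104 = 3.0769
k* = 3.0769^(1/0.65) ≈ 5.6356

k* = 5.64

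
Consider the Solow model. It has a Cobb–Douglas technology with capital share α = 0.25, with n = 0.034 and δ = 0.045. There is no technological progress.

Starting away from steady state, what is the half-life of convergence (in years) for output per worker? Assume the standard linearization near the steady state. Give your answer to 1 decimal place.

about 11.7 years

Near the steady state the convergence rate is λ = (1 − α)(n + δ).
λ = (1 − 0.25) × 0.079 = 0.75 × 0.079 = 0.05925
Half-life = ln 2 / λ = 0.6931 / 0.05925 ≈ 11.70 years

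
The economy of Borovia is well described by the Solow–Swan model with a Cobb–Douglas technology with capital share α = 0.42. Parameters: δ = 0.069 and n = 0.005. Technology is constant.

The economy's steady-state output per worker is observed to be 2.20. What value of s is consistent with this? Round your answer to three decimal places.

s ≈ 0.220

In steady state, investment equals break-even investment: s·k^α = (n + δ)·k.
Since y* = [s/(n + δ)]^(α/(1−α)), we have s/(n + δ) = (y*)^((1−α)/α) = 2.20^1.381 = 2.9709.
Therefore s = 2.9709 × (n + δ) = 2.9709 × 0.074 = 0.2198.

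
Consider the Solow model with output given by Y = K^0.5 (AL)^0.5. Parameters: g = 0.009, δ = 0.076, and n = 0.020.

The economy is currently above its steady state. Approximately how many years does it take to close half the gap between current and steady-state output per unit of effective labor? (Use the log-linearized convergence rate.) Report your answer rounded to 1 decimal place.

Near the steady state the convergence rate is λ = (1 − α)(n + g + δ).
λ = (1 − 0.5) × 0.105 = 0.5 × 0.105 = 0.0525
Half-life = ln 2 / λ = 0.6931 / 0.0525 ≈ 13.20 years

about 13.2 years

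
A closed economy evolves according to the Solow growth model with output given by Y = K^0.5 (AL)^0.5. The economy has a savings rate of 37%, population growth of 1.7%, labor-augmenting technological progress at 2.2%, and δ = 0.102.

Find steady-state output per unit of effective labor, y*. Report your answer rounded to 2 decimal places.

y* = 2.62

At the steady state, Δk = 0, so s·k^α = (n + g + δ)·k.
Rearranging, k^(1−α) = s / (n + g + δ).
k^0.5 = 0.37 / (0.017 + 0.022 + 0.102) = 0.37 / 0.141 = 2.6241
k* = 2.6241^(1/0.5) ≈ 6.8859
y* = (k*)^α = 6.8859^0.5 ≈ 2.6241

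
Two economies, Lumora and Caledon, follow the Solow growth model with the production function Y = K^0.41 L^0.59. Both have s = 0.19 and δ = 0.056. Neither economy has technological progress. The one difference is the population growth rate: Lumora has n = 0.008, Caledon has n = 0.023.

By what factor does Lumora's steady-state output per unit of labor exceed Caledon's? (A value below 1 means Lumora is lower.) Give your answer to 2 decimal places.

y*_L / y*_C ≈ 1.16

Steady-state y* = [s/(n + δ)]^(α/(1−α)), so the ratio is [ (s_L/(n + δ)_L) / (s_C/(n + δ)_C) ]^0.6949.
s_L/(n + δ)_L = 0.19/0.064 = 2.9688; s_C/(n + δ)_C = 0.19/0.079 = 2.4051.
Ratio = (2.9688/2.4051)^0.6949 = 1.2344^0.6949 ≈ 1.1576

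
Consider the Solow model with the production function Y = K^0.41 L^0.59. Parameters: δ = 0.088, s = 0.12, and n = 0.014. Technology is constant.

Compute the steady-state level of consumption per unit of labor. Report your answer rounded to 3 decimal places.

At the steady state, Δk = 0, so s·k^α = (n + δ)·k.
Rearranging, k^(1−α) = s / (n + δ).
k^0.59 = 0.12 / (0.014 + 0.088) = 0.12 / 0.102 = 1.1765
k* = 1.1765^(1/0.59) ≈ 1.3172
y* = (k*)^α = 1.3172^0.41 ≈ 1.1196
c* = (1 − s)·y* = (1 − 0.12) × 1.1196 ≈ 0.9852

c* = 0.985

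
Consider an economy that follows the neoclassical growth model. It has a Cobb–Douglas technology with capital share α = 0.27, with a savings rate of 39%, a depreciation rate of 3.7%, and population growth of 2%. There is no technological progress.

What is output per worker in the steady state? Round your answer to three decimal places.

y* = 2.037

Steady state requires s·f(k) = (n + δ)·k, i.e. s·k^α = (n + δ)·k.
Dividing both sides by k: k^(1−α) = s / (n + δ).
k^0.73 = 0.39 / (0.020 + 0.037) = 0.39 / 0.057 = 6.8421
k* = 6.8421^(1/0.73) ≈ 13.9346
y* = (k*)^α = 13.9346^0.27 ≈ 2.0366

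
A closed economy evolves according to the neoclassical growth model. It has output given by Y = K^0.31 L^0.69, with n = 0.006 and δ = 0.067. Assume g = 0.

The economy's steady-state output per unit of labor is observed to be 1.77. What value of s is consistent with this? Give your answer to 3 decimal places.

s ≈ 0.260

In steady state, investment equals break-even investment: s·k^α = (n + δ)·k.
Since y* = [s/(n + δ)]^(α/(1−α)), we have s/(n + δ) = (y*)^((1−α)/α) = 1.77^2.2258 = 3.5640.
Therefore s = 3.5640 × (n + δ) = 3.5640 × 0.073 = 0.2602.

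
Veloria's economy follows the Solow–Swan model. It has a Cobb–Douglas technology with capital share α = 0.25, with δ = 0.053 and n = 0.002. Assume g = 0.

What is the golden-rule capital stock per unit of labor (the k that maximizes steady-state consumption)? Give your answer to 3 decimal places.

k_gold ≈ 7.530

The golden rule sets f'(k) = n + δ, i.e. α·k^(α−1) = n + δ.
So k^(1−α) = α / (n + δ) = 0.25 / 0.055 = 4.5455.
k_gold = 4.5455^(1/0.75) ≈ 7.5297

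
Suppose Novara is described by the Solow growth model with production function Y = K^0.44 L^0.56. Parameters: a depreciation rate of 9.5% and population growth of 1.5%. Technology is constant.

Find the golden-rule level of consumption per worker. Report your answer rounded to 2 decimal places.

At the golden rule, f'(k) = n + δ, so α·k^(α−1) = n + δ and k_gold = (α/(n + δ))^(1/(1−α)).
k_gold = (0.44/0.110)^(1/0.56) = 4.0000^1.7857 ≈ 11.8877
c_gold = f(k_gold) − (n + δ)·k_gold = 2.9720 − 0.110×11.8877 ≈ 1.6644

c_gold ≈ 1.66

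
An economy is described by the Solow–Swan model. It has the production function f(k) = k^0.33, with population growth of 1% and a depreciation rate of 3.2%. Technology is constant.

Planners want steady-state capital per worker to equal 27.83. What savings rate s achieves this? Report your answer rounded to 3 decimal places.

Steady state requires s·f(k) = (n + δ)·k, i.e. s·k^α = (n + δ)·k.
So s / (n + δ) = (k*)^(1−α) = 27.83^0.67 = 9.2859.
Therefore s = 9.2859 × (n + δ) = 9.2859 × 0.042 = 0.3900.

s ≈ 0.390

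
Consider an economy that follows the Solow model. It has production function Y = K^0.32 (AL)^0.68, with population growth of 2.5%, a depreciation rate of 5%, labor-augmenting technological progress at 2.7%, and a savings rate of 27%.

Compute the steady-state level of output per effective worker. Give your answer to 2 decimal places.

At the steady state, Δk = 0, so s·k^α = (n + g + δ)·k.
Rearranging, k^(1−α) = s / (n + g + δ).
k^0.68 = 0.27 / (0.025 + 0.027 + 0.050) = 0.27 / 0.102 = 2.6471
k* = 2.6471^(1/0.68) ≈ 4.1852
y* = (k*)^α = 4.1852^0.32 ≈ 1.5811

y* = 1.58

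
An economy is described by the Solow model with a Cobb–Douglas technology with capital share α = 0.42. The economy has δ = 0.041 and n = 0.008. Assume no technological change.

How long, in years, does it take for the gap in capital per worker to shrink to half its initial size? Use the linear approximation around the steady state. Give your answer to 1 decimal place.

Near the steady state the convergence rate is λ = (1 − α)(n + δ).
λ = (1 − 0.42) × 0.049 = 0.58 × 0.049 = 0.02842
Half-life = ln 2 / λ = 0.6931 / 0.02842 ≈ 24.39 years

t_½ ≈ 24.4 years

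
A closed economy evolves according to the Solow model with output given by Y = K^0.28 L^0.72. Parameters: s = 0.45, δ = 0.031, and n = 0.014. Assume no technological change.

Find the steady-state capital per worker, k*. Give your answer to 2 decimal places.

k* ≈ 24.48

At the steady state, Δk = 0, so s·k^α = (n + δ)·k.
Rearranging, k^(1−α) = s / (n + δ).
k^0.72 = 0.45 / (0.014 + 0.031) = 0.45 / 0.045 = 10.0000
k* = 10.0000^(1/0.72) ≈ 24.4844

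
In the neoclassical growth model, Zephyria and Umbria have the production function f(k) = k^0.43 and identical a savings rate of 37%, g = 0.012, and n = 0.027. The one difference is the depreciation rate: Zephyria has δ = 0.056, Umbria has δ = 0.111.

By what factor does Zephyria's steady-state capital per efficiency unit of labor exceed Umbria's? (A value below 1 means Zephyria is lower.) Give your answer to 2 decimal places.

ratio ≈ 2.23

Steady-state k* = [s/(n + g + δ)]^(1/(1−α)), so the ratio is [ (s_Z/(n + g + δ)_Z) / (s_U/(n + g + δ)_U) ]^1.7544.
s_Z/(n + g + δ)_Z = 0.37/0.095 = 3.8947; s_U/(n + g + δ)_U = 0.37/0.150 = 2.4667.
Ratio = (3.8947/2.4667)^1.7544 = 1.5789^1.7544 ≈ 2.2284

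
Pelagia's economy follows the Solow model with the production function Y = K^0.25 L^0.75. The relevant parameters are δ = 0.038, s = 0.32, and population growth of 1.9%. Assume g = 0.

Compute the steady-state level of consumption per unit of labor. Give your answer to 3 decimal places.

c* = 1.209

In steady state, investment equals break-even investment: s·k^α = (n + δ)·k.
Dividing both sides by k: k^(1−α) = s / (n + δ).
k^0.75 = 0.32 / (0.019 + 0.038) = 0.32 / 0.057 = 5.6140
k* = 5.6140^(1/0.75) ≈ 9.9777
y* = (k*)^α = 9.9777^0.25 ≈ 1.7773
c* = (1 − s)·y* = (1 − 0.32) × 1.7773 ≈ 1.2086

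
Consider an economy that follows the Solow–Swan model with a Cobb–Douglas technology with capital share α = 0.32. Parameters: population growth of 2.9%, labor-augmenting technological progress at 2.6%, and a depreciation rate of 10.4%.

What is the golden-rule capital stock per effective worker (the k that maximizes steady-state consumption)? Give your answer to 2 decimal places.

k_gold ≈ 2.80

The golden rule sets f'(k) = n + g + δ, i.e. α·k^(α−1) = n + g + δ.
So k^(1−α) = α / (n + g + δ) = 0.32 / 0.159 = 2.0126.
k_gold = 2.0126^(1/0.68) ≈ 2.7971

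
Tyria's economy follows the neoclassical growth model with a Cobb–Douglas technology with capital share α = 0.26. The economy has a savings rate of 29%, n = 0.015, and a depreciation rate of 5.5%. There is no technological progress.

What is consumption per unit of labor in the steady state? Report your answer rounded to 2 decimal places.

c* ≈ 1.17

Steady state requires s·f(k) = (n + δ)·k, i.e. s·k^α = (n + δ)·k.
Rearranging, k^(1−α) = s / (n + δ).
k^0.74 = 0.29 / (0.015 + 0.055) = 0.29 / 0.070 = 4.1429
k* = 4.1429^(1/0.74) ≈ 6.8265
y* = (k*)^α = 6.8265^0.26 ≈ 1.6478
c* = (1 − s)·y* = (1 − 0.29) × 1.6478 ≈ 1.1699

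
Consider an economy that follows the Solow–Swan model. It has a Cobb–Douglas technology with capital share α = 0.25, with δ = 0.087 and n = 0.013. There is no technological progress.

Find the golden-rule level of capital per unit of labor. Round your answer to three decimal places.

k_gold ≈ 3.393

The golden rule sets f'(k) = n + δ, i.e. α·k^(α−1) = n + δ.
So k^(1−α) = α / (n + δ) = 0.25 / 0.100 = 2.5000.
k_gold = 2.5000^(1/0.75) ≈ 3.3930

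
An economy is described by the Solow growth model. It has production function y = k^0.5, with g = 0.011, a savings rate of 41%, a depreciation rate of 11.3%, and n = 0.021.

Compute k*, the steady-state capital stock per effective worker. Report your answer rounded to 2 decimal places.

k* = 8.00

Steady state requires s·f(k) = (n + g + δ)·k, i.e. s·k^α = (n + g + δ)·k.
Rearranging, k^(1−α) = s / (n + g + δ).
k^0.5 = 0.41 / (0.021 + 0.011 + 0.113) = 0.41 / 0.145 = 2.8276
k* = 2.8276^(1/0.5) ≈ 7.9953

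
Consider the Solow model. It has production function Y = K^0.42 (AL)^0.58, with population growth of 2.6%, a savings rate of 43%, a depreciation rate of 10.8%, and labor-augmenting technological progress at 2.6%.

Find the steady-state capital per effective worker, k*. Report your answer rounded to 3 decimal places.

Steady state requires s·f(k) = (n + g + δ)·k, i.e. s·k^α = (n + g + δ)·k.
Dividing both sides by k: k^(1−α) = s / (n + g + δ).
k^0.58 = 0.43 / (0.026 + 0.026 + 0.108) = 0.43 / 0.160 = 2.6875
k* = 2.6875^(1/0.58) ≈ 5.4986

k* ≈ 5.499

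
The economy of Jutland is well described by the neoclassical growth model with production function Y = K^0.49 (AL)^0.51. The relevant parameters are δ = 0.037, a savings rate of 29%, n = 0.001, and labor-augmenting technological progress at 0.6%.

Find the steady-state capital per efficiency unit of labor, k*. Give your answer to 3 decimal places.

Steady state requires s·f(k) = (n + g + δ)·k, i.e. s·k^α = (n + g + δ)·k.
Rearranging, k^(1−α) = s / (n + g + δ).
k^0.51 = 0.29 / (0.001 + 0.006 + 0.037) = 0.29 / 0.044 = 6.5909
k* = 6.5909^(1/0.51) ≈ 40.3435

k* = 40.344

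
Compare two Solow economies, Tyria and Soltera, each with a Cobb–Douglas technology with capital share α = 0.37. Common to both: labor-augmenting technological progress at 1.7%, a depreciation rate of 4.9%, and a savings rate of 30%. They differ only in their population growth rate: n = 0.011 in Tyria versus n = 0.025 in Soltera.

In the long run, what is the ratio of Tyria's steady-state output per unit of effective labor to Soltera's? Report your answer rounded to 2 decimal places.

y*_T / y*_S ≈ 1.10

Steady-state y* = [s/(n + g + δ)]^(α/(1−α)), so the ratio is [ (s_T/(n + g + δ)_T) / (s_S/(n + g + δ)_S) ]^0.5873.
s_T/(n + g + δ)_T = 0.30/0.077 = 3.8961; s_S/(n + g + δ)_S = 0.30/0.091 = 3.2967.
Ratio = (3.8961/3.2967)^0.5873 = 1.1818^0.5873 ≈ 1.1031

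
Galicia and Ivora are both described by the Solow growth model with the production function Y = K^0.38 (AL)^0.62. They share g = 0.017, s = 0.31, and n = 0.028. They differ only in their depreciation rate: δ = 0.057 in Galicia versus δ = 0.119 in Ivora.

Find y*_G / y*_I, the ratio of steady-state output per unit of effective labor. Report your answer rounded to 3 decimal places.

y*_G / y*_I ≈ 1.338

Steady-state y* = [s/(n + g + δ)]^(α/(1−α)), so the ratio is [ (s_G/(n + g + δ)_G) / (s_I/(n + g + δ)_I) ]^0.6129.
s_G/(n + g + δ)_G = 0.31/0.102 = 3.0392; s_I/(n + g + δ)_I = 0.31/0.164 = 1.8902.
Ratio = (3.0392/1.8902)^0.6129 = 1.6079^0.6129 ≈ 1.3379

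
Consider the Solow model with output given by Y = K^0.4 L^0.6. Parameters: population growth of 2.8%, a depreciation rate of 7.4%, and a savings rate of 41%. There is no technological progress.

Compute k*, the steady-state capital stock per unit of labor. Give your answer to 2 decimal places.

Steady state requires s·f(k) = (n + δ)·k, i.e. s·k^α = (n + δ)·k.
Rearranging, k^(1−α) = s / (n + δ).
k^0.6 = 0.41 / (0.028 + 0.074) = 0.41 / 0.102 = 4.0196
k* = 4.0196^(1/0.6) ≈ 10.1618

k* ≈ 10.16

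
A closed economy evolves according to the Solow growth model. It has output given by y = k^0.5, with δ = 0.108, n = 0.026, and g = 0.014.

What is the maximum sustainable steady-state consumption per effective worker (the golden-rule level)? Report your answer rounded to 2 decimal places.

c_gold ≈ 1.69

At the golden rule, f'(k) = n + g + δ, so α·k^(α−1) = n + g + δ and k_gold = (α/(n + g + δ))^(1/(1−α)).
k_gold = (0.5/0.148)^(1/0.5) = 3.3784^2 ≈ 11.4136
c_gold = f(k_gold) − (n + g + δ)·k_gold = 3.3784 − 0.148×11.4136 ≈ 1.6892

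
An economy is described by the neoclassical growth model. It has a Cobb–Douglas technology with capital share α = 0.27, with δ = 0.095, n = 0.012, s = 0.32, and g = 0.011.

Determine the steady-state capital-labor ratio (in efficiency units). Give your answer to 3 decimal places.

At the steady state, Δk = 0, so s·k^α = (n + g + δ)·k.
Rearranging, k^(1−α) = s / (n + g + δ).
k^0.73 = 0.32 / (0.012 + 0.011 + 0.095) = 0.32 / 0.118 = 2.7119
k* = 2.7119^(1/0.73) ≈ 3.9222

k* = 3.922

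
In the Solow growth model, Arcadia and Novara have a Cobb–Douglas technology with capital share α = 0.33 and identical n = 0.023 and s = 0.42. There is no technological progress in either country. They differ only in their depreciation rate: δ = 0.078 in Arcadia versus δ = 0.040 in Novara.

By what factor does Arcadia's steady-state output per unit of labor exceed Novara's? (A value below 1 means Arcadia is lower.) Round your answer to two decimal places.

ratio ≈ 0.79

Steady-state y* = [s/(n + δ)]^(α/(1−α)), so the ratio is [ (s_A/(n + δ)_A) / (s_N/(n + δ)_N) ]^0.4925.
s_A/(n + δ)_A = 0.42/0.101 = 4.1584; s_N/(n + δ)_N = 0.42/0.063 = 6.6667.
Ratio = (4.1584/6.6667)^0.4925 = 0.6238^0.4925 ≈ 0.7926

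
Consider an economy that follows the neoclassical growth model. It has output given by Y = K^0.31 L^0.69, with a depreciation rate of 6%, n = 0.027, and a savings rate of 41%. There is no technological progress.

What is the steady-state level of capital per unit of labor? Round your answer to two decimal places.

k* ≈ 9.46

Steady state requires s·f(k) = (n + δ)·k, i.e. s·k^α = (n + δ)·k.
Dividing both sides by k: k^(1−α) = s / (n + δ).
k^0.69 = 0.41 / (0.027 + 0.060) = 0.41 / 0.087 = 4.7126
k* = 4.7126^(1/0.69) ≈ 9.4567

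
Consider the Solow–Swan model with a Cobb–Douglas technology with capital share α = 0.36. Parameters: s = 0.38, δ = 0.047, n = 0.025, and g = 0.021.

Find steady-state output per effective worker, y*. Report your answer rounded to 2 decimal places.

y* ≈ 2.21

At the steady state, Δk = 0, so s·k^α = (n + g + δ)·k.
Rearranging, k^(1−α) = s / (n + g + δ).
k^0.64 = 0.38 / (0.025 + 0.021 + 0.047) = 0.38 / 0.093 = 4.0860
k* = 4.0860^(1/0.64) ≈ 9.0189
y* = (k*)^α = 9.0189^0.36 ≈ 2.2073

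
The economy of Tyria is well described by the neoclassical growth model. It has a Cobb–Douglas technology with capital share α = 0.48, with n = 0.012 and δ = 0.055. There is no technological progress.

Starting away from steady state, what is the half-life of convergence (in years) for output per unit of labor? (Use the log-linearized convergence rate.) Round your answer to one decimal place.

Near the steady state the convergence rate is λ = (1 − α)(n + δ).
λ = (1 − 0.48) × 0.067 = 0.52 × 0.067 = 0.03484
Half-life = ln 2 / λ = 0.6931 / 0.03484 ≈ 19.89 years

about 19.9 years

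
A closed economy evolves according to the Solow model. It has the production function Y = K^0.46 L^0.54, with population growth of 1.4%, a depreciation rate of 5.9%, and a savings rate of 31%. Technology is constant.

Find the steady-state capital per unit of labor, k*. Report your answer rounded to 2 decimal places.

At the steady state, Δk = 0, so s·k^α = (n + δ)·k.
Dividing both sides by k: k^(1−α) = s / (n + δ).
k^0.54 = 0.31 / (0.014 + 0.059) = 0.31 / 0.073 = 4.2466
k* = 4.2466^(1/0.54) ≈ 14.5559

k* ≈ 14.56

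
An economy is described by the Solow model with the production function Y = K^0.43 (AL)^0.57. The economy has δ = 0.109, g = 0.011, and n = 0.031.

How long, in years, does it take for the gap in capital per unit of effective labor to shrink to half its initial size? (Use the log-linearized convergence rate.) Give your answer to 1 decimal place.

about 8.1 years

Near the steady state the convergence rate is λ = (1 − α)(n + g + δ).
λ = (1 − 0.43) × 0.151 = 0.57 × 0.151 = 0.08607
Half-life = ln 2 / λ = 0.6931 / 0.08607 ≈ 8.05 years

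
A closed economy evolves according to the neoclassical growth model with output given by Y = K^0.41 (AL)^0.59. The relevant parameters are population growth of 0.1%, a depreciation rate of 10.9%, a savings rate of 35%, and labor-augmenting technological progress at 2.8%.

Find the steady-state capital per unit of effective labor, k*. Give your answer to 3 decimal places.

In steady state, investment equals break-even investment: s·k^α = (n + g + δ)·k.
Rearranging, k^(1−α) = s / (n + g + δ).
k^0.59 = 0.35 / (0.001 + 0.028 + 0.109) = 0.35 / 0.138 = 2.5362
k* = 2.5362^(1/0.59) ≈ 4.8424

k* ≈ 4.842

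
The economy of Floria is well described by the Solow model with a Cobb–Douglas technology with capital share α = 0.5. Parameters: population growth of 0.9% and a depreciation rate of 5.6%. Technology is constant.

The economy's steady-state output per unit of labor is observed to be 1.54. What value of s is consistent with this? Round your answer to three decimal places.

Steady state requires s·f(k) = (n + δ)·k, i.e. s·k^α = (n + δ)·k.
Since y* = [s/(n + δ)]^(α/(1−α)), we have s/(n + δ) = (y*)^((1−α)/α) = 1.54^1 = 1.5400.
Therefore s = 1.5400 × (n + δ) = 1.5400 × 0.065 = 0.1001.

s ≈ 0.100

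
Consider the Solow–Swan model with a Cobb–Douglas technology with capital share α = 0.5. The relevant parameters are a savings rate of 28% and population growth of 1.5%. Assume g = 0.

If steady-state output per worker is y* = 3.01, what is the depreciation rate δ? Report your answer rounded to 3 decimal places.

In steady state, investment equals break-even investment: s·k^α = (n + δ)·k.
Since y* = [s/(n + δ)]^(α/(1−α)), we have s/(n + δ) = (y*)^((1−α)/α) = 3.01^1 = 3.0100.
Therefore n + δ = s / 3.0100 = 0.28 / 3.0100 = 0.0930, so δ = 0.0930 − 0.015 = 0.0780.

δ ≈ 0.078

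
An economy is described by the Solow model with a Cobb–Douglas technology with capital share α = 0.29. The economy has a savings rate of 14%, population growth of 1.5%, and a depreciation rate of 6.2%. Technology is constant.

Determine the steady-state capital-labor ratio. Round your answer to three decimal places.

k* ≈ 2.321

At the steady state, Δk = 0, so s·k^α = (n + δ)·k.
Dividing both sides by k: k^(1−α) = s / (n + δ).
k^0.71 = 0.14 / (0.015 + 0.062) = 0.14 / 0.077 = 1.8182
k* = 1.8182^(1/0.71) ≈ 2.3211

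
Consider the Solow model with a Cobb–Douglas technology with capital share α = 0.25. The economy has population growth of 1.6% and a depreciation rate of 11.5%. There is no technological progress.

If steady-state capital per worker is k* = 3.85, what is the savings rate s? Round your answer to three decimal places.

s ≈ 0.360

At the steady state, Δk = 0, so s·k^α = (n + δ)·k.
So s / (n + δ) = (k*)^(1−α) = 3.85^0.75 = 2.7485.
Therefore s = 2.7485 × (n + δ) = 2.7485 × 0.131 = 0.3601.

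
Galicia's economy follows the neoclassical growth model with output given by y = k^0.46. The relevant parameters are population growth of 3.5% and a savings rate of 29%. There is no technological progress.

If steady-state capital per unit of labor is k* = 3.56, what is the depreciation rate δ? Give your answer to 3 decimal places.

δ ≈ 0.111

Steady state requires s·f(k) = (n + δ)·k, i.e. s·k^α = (n + δ)·k.
So s / (n + δ) = (k*)^(1−α) = 3.56^0.54 = 1.9851.
Therefore n + δ = s / 1.9851 = 0.29 / 1.9851 = 0.1461, so δ = 0.1461 − 0.035 = 0.1111.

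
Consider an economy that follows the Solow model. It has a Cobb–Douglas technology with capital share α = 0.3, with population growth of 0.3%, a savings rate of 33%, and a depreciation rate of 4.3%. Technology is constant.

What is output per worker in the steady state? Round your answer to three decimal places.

y* = 2.327

In steady state, investment equals break-even investment: s·k^α = (n + δ)·k.
Rearranging, k^(1−α) = s / (n + δ).
k^0.7 = 0.33 / (0.003 + 0.043) = 0.33 / 0.046 = 7.1739
k* = 7.1739^(1/0.7) ≈ 16.6920
y* = (k*)^α = 16.6920^0.3 ≈ 2.3268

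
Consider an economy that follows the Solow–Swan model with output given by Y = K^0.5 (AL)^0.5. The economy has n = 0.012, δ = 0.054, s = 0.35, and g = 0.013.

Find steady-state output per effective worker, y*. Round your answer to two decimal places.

Steady state requires s·f(k) = (n + g + δ)·k, i.e. s·k^α = (n + g + δ)·k.
Rearranging, k^(1−α) = s / (n + g + δ).
k^0.5 = 0.35 / (0.012 + 0.013 + 0.054) = 0.35 / 0.079 = 4.4304
k* = 4.4304^(1/0.5) ≈ 19.6284
y* = (k*)^α = 19.6284^0.5 ≈ 4.4304

y* = 4.43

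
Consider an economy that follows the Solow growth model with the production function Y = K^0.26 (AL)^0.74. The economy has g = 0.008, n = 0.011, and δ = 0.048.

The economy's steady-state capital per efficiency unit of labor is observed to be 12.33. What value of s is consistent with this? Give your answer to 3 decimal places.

s ≈ 0.430

Steady state requires s·f(k) = (n + g + δ)·k, i.e. s·k^α = (n + g + δ)·k.
So s / (n + g + δ) = (k*)^(1−α) = 12.33^0.74 = 6.4167.
Therefore s = 6.4167 × (n + g + δ) = 6.4167 × 0.067 = 0.4299.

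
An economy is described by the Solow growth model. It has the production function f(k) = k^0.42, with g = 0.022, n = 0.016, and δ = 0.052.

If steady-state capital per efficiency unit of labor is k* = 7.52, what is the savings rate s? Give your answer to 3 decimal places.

In steady state, investment equals break-even investment: s·k^α = (n + g + δ)·k.
So s / (n + g + δ) = (k*)^(1−α) = 7.52^0.58 = 3.2226.
Therefore s = 3.2226 × (n + g + δ) = 3.2226 × 0.090 = 0.2900.

s ≈ 0.290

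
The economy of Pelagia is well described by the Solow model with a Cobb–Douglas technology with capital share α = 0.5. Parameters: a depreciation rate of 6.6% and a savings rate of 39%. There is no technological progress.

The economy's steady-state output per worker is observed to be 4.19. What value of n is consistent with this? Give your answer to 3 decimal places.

In steady state, investment equals break-even investment: s·k^α = (n + δ)·k.
Since y* = [s/(n + δ)]^(α/(1−α)), we have s/(n + δ) = (y*)^((1−α)/α) = 4.19^1 = 4.1900.
Therefore n + δ = s / 4.1900 = 0.39 / 4.1900 = 0.0931, so n = 0.0931 − 0.066 = 0.0271.

n ≈ 0.027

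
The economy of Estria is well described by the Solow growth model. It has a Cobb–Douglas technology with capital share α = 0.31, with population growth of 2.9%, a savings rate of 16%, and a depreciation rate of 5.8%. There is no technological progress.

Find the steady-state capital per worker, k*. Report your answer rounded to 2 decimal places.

In steady state, investment equals break-even investment: s·k^α = (n + δ)·k.
Dividing both sides by k: k^(1−α) = s / (n + δ).
k^0.69 = 0.16 / (0.029 + 0.058) = 0.16 / 0.087 = 1.8391
k* = 1.8391^(1/0.69) ≈ 2.4182

k* ≈ 2.42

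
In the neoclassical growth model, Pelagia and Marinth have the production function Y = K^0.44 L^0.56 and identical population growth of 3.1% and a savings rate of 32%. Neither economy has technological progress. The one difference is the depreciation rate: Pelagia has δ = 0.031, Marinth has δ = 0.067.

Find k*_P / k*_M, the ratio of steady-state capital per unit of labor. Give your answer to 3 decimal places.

Steady-state k* = [s/(n + δ)]^(1/(1−α)), so the ratio is [ (s_P/(n + δ)_P) / (s_M/(n + δ)_M) ]^1.7857.
s_P/(n + δ)_P = 0.32/0.062 = 5.1613; s_M/(n + δ)_M = 0.32/0.098 = 3.2653.
Ratio = (5.1613/3.2653)^1.7857 = 1.5807^1.7857 ≈ 2.2651

k*_P / k*_M ≈ 2.265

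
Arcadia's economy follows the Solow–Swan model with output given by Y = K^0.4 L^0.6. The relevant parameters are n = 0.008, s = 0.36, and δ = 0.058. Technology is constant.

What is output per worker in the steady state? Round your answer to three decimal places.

y* = 3.099

In steady state, investment equals break-even investment: s·k^α = (n + δ)·k.
Rearranging, k^(1−α) = s / (n + δ).
k^0.6 = 0.36 / (0.008 + 0.058) = 0.36 / 0.066 = 5.4545
k* = 5.4545^(1/0.6) ≈ 16.9015
y* = (k*)^α = 16.9015^0.4 ≈ 3.0986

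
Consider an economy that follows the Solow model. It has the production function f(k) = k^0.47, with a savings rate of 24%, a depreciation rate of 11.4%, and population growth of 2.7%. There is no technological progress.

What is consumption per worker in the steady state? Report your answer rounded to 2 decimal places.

c* = 1.22

At the steady state, Δk = 0, so s·k^α = (n + δ)·k.
Dividing both sides by k: k^(1−α) = s / (n + δ).
k^0.53 = 0.24 / (0.027 + 0.114) = 0.24 / 0.141 = 1.7021
k* = 1.7021^(1/0.53) ≈ 2.7279
y* = (k*)^α = 2.7279^0.47 ≈ 1.6027
c* = (1 − s)·y* = (1 − 0.24) × 1.6027 ≈ 1.2181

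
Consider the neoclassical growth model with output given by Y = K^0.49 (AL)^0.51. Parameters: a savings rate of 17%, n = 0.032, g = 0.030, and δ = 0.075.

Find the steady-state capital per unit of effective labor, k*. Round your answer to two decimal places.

In steady state, investment equals break-even investment: s·k^α = (n + g + δ)·k.
Dividing both sides by k: k^(1−α) = s / (n + g + δ).
k^0.51 = 0.17 / (0.032 + 0.030 + 0.075) = 0.17 / 0.137 = 1.2409
k* = 1.2409^(1/0.51) ≈ 1.5269

k* ≈ 1.53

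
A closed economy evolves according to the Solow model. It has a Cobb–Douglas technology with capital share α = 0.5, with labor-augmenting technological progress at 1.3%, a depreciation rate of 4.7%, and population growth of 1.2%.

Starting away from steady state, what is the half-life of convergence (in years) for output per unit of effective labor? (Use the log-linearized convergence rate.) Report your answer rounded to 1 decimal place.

t_½ ≈ 19.3 years

Near the steady state the convergence rate is λ = (1 − α)(n + g + δ).
λ = (1 − 0.5) × 0.072 = 0.5 × 0.072 = 0.0360
Half-life = ln 2 / λ = 0.6931 / 0.0360 ≈ 19.25 years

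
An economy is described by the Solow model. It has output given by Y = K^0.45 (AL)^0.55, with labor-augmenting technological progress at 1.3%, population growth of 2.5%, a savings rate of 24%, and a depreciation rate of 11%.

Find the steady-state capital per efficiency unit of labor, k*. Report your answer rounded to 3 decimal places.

In steady state, investment equals break-even investment: s·k^α = (n + g + δ)·k.
Dividing both sides by k: k^(1−α) = s / (n + g + δ).
k^0.55 = 0.24 / (0.025 + 0.013 + 0.110) = 0.24 / 0.148 = 1.6216
k* = 1.6216^(1/0.55) ≈ 2.4083

k* ≈ 2.408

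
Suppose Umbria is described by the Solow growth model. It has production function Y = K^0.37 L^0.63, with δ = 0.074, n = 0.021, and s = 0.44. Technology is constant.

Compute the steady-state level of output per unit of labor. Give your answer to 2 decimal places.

Steady state requires s·f(k) = (n + δ)·k, i.e. s·k^α = (n + δ)·k.
Dividing both sides by k: k^(1−α) = s / (n + δ).
k^0.63 = 0.44 / (0.021 + 0.074) = 0.44 / 0.095 = 4.6316
k* = 4.6316^(1/0.63) ≈ 11.3950
y* = (k*)^α = 11.3950^0.37 ≈ 2.4603

y* = 2.46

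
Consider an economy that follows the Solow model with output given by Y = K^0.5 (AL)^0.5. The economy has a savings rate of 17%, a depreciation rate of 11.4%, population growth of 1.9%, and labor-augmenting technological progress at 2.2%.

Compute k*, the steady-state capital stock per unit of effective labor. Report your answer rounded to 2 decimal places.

k* ≈ 1.20

At the steady state, Δk = 0, so s·k^α = (n + g + δ)·k.
Rearranging, k^(1−α) = s / (n + g + δ).
k^0.5 = 0.17 / (0.019 + 0.022 + 0.114) = 0.17 / 0.155 = 1.0968
k* = 1.0968^(1/0.5) ≈ 1.2030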